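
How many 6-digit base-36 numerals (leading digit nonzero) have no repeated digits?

First digit: 35 (nonzero). Second: 35 (not first). Third: 34, etc.
Total: 35 x 35 x 34 x 33 x 32 x 31.

Final answer: 1363454400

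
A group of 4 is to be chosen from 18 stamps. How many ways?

C(18,4) = 18!/(4! x 14!).

Final answer: \binom{18}{4} = 3060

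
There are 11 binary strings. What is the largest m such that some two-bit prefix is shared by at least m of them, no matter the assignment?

There are 4 possible values for two-bit prefix. With 11 binary strings and 4 categories, by pigeonhole: ceiling(11/4).

Final answer: 3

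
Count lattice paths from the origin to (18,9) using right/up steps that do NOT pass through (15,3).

Total paths to (18,9): C(27,9) = 4686825.
Paths through (15,3): C(18,3) x C(9,6) = 68544.
Avoiding (15,3): 4686825 - 68544.

Final answer: 4618281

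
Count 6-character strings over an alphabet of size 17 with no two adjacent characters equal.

Let g(n) count such strings. g(1) = 17, and each valid string of length n-1 extends in 16 ways (any symbol but the last), so g(n) = 16 g(n-1).
Total: g(6) = 17 x 16^5.

Final answer: 17 x 16^{5} = 17825792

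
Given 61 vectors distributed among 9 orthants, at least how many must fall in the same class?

By pigeonhole with 61 objects and 9 categories: ceiling(61/9).

Final answer: 7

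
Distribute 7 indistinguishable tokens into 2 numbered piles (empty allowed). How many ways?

Stars and bars: C(n+k-1, k-1) = C(8,1).

Final answer: C(8,1) = 8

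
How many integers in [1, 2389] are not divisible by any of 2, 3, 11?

|div by 2|=1194, |div by 3|=796, |div by 11|=217.
|div by 2&3|=398, |div by 2&11|=108, |div by 3&11|=72, |div by all|=36.
By inclusion-exclusion, divisible by at least one: 1194+796+217-398-108-72+36 = 1665.
Not divisible by any: 2389 - 1665.

Final answer: 724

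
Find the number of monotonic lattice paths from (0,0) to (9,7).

Each path has 9 right steps and 7 up steps in some order (16 steps total).
Choose which 7 of the 16 steps are up: C(16,7).

Final answer: C(16,7) = 11440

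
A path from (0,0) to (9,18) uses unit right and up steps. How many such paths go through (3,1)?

Paths (0,0)->(3,1): C(4,1) = 4.
Paths (3,1)->(9,18): C(23,17) = 100947.
By multiplication principle: 4 x 100947.

Final answer: 403788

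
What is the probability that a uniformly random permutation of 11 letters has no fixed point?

D(n) = (n-1)(D(n-1) + D(n-2)), D(0)=1, D(1)=0.
Building up: D(2)=1, D(3)=2, D(4)=9, D(5)=44, D(6)=265, D(7)=1854, D(8)=14833, D(9)=133496, D(10)=1334961, D(11)=14684570.
Total arrangements: 11! = 39916800.
Probability = D(11)/11! = 1468457/3991680.

Final answer: D(11)/11! = 14684570/39916800 = 0.367879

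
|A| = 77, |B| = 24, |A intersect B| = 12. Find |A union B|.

|A union B| = |A| + |B| - |A intersect B| = 77 + 24 - 12.

Final answer: 89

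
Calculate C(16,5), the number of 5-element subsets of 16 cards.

C(16,5) = 16!/(5! x (16-5)!).

Final answer: C(16,5) = 4368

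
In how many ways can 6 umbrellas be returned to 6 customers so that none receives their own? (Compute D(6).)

Use the recurrence D(n) = (n-1)(D(n-1) + D(n-2)) with D(0)=1, D(1)=0.
D(2) = 1 x (0 + 1) = 1
D(3) = 2 x (1 + 0) = 2
D(4) = 3 x (2 + 1) = 9
D(5) = 4 x (9 + 2) = 44
D(6) = 5 x (D(5) + D(4)) = 5 x (44 + 9)

Final answer: D(6) = 265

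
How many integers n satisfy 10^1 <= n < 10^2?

These are the integers in [10^1, 10^2), so the count is 10^2 - 10^1 = 9 x 10^1.

Final answer: 90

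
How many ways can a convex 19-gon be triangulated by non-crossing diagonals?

This is counted by the nth Catalan number C_n. Here n = 19 - 2 = 17.
C_n = C(2n,n)/(n+1), so C_{17} = C(34,17)/18 = 2333606220/18.

Final answer: C_{17} = 129644790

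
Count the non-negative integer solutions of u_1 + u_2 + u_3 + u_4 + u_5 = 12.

Stars and bars with 12 stars and 4 bars:
C(12+5-1, 5-1) = C(16,4).

Final answer: C(16,4) = 1820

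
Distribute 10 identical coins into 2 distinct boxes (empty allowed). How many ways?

Stars and bars: C(n+k-1, k-1) = C(11,1).

Final answer: C(11,1) = 11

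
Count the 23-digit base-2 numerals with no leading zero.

In base 2, the leading digit has 1 choices (1..1); each of the remaining 22 digits has 2 choices.
Total: 1 x 2^22.

Final answer: 4194304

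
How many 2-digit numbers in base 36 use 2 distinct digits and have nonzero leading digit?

The leading digit has 35 choices (anything but zero); the next has 35 (anything but the first), then 34, and so on, one fewer each time.
Total: 35 x 35.

Final answer: 1225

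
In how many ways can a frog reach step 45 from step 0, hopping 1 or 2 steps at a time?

Let f(n) count the ways. The last step is size 1 or 2, so f(n) = f(n-1) + f(n-2) with f(1)=1, f(2)=2.
Iterating the recurrence: f(1)=1, f(2)=2, f(3)=3, f(4)=5, f(5)=8, f(6)=13, f(7)=21, f(8)=34, f(9)=55, f(10)=89, f(11)=144, f(12)=233, f(13)=377, f(14)=610, f(15)=987, f(16)=1597, f(17)=2584, f(18)=4181, f(19)=6765, f(20)=10946, f(21)=17711, f(22)=28657, f(23)=46368, f(24)=75025, f(25)=121393, f(26)=196418, f(27)=317811, f(28)=514229, f(29)=832040, f(30)=1346269, f(31)=2178309, f(32)=3524578, f(33)=5702887, f(34)=9227465, f(35)=14930352, f(36)=24157817, f(37)=39088169, f(38)=63245986, f(39)=102334155, f(40)=165580141, f(41)=267914296, f(42)=433494437, f(43)=701408733, f(44)=1134903170, f(45)=1836311903.

Final answer: 1836311903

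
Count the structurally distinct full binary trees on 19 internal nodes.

This is a standard Catalan-number count: the answer is C_n. Here n = 19.
Using C_0 = 1 and C_(k+1) = C_k x 2(2k+1)/(k+2), build up term by term: C_1=1, C_2=2, C_3=5, C_4=14, C_5=42, C_6=132, C_7=429, C_8=1430, C_9=4862, C_10=16796, C_11=58786, C_12=208012, C_13=742900, C_14=2674440, C_15=9694845, C_16=35357670, C_17=129644790, C_18=477638700, C_19=1767263190.

Final answer: C_{19} = 1767263190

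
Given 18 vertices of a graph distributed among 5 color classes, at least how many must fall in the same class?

By pigeonhole with 18 objects and 5 categories: ceiling(18/5).

Final answer: 4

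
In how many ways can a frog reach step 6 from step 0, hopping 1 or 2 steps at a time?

Let f(n) be the number of climbs. Removing the last move (1 or 2 steps) gives f(n) = f(n-1) + f(n-2); base cases f(1)=1, f(2)=2.
Building up term by term: f(1)=1, f(2)=2, f(3)=3, f(4)=5, f(5)=8, f(6)=13.

Final answer: 13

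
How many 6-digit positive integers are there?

The leading digit cannot be 0 (9 options); the other 5 digits can be anything (10 options each).
Total: 9 x 10^5.

Final answer: 900000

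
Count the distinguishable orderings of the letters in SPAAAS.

Letters (A:3, P:1, S:2). Total letters: 6.
Permutations = 6!/(3! x 2!).

Final answer: 60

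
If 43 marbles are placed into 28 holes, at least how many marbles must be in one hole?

By the pigeonhole principle: ceiling(43/28).

Final answer: 2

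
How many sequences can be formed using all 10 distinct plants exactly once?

The number of ways to arrange 10 distinct objects is 10!.

Final answer: 10! = 3628800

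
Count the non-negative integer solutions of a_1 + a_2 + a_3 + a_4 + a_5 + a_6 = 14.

Stars and bars with 14 stars and 5 bars:
C(14+6-1, 6-1) = C(19,5).

Final answer: C(19,5) = 11628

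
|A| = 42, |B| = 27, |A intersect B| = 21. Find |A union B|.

|A union B| = |A| + |B| - |A intersect B| = 42 + 27 - 21.

Final answer: 48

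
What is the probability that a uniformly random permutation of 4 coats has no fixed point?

Derangements satisfy D(n) = (n-1)(D(n-1) + D(n-2)), starting from D(0)=1, D(1)=0.
Building up: D(2)=1, D(3)=2, D(4)=9.
Total arrangements: 4! = 24.
Probability = D(4)/4! = 3/8.

Final answer: D(4)/4! = 9/24 = 0.375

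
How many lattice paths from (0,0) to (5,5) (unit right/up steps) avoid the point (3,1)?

Total paths to (5,5): C(10,5) = 252.
Paths through (3,1): C(4,1) x C(6,4) = 60.
Avoiding (3,1): 252 - 60.

Final answer: 192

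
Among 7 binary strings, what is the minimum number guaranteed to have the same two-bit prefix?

There are 4 possible values for two-bit prefix. With 7 binary strings and 4 categories, by pigeonhole: ceiling(7/4).

Final answer: 2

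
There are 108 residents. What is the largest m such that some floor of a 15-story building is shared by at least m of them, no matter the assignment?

There are 15 possible values for floor of a 15-story building. With 108 residents and 15 categories, by pigeonhole: ceiling(108/15).

Final answer: 8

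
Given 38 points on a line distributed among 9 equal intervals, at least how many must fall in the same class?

By pigeonhole with 38 objects and 9 categories: ceiling(38/9).

Final answer: 5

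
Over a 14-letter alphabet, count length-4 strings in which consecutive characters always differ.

First character: 14 choices. Each subsequent: 13 choices (must differ from the previous one).
Total: 14 x 13^3.

Final answer: 14 x 13^{3} = 30758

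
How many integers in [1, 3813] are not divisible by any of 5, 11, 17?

|div by 5|=762, |div by 11|=346, |div by 17|=224.
|div by 5&11|=69, |div by 5&17|=44, |div by 11&17|=20, |div by all|=4.
By inclusion-exclusion, divisible by at least one: 762+346+224-69-44-20+4 = 1203.
Not divisible by any: 3813 - 1203.

Final answer: 2610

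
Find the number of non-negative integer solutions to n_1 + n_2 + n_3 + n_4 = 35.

Stars and bars with 35 stars and 3 bars:
C(35+4-1, 4-1) = C(38,3).

Final answer: C(38,3) = 8436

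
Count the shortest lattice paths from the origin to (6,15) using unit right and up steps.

Each path has 6 right steps and 15 up steps in some order (21 steps total).
Choose which 15 of the 21 steps are up: C(21,15).

Final answer: C(21,15) = 54264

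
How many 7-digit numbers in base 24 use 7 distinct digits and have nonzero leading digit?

The leading digit has 23 choices (anything but zero); the next has 23 (anything but the first), then 22, and so on, one fewer each time.
Total: 23 x 23 x 22 x 21 x 20 x 19 x 18.

Final answer: 1671682320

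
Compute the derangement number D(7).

Derangements satisfy D(n) = (n-1)(D(n-1) + D(n-2)), starting from D(0)=1, D(1)=0.
Building up: D(2)=1, D(3)=2, D(4)=9, D(5)=44, D(6)=265.
D(7) = 6 x (D(6) + D(5)) = 6 x (265 + 44).

Final answer: D(7) = 1854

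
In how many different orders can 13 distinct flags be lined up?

The number of ways to arrange 13 distinct objects is 13!.

Final answer: 13! = 6227020800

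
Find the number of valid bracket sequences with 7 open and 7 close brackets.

This is counted by the nth Catalan number C_n. Here n = 7 (pairs).
C_n = C(2n,n) - C(2n,n+1), so C_{7} = C(14,7) - C(14,8) = 3432 - 3003.

Final answer: C_{7} = 429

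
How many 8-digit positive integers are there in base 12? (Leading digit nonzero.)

These are the integers in [12^7, 12^8), so the count is 12^8 - 12^7 = 11 x 12^7.

Final answer: 394149888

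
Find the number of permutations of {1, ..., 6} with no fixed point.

Derangements satisfy D(n) = (n-1)(D(n-1) + D(n-2)), starting from D(0)=1, D(1)=0.
D(2) = 1 x (0 + 1) = 1
D(3) = 2 x (1 + 0) = 2
D(4) = 3 x (2 + 1) = 9
D(5) = 4 x (9 + 2) = 44
D(6) = 5 x (D(5) + D(4)) = 5 x (44 + 9)

Final answer: D(6) = 265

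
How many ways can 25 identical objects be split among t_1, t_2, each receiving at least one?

Substitute t'_i = t_i - 1 (so t'_i >= 0). Then sum t'_i = 25 - 2 = 23.
Stars and bars: C(23+2-1, 2-1) = C(24,1).

Final answer: C(24,1) = 24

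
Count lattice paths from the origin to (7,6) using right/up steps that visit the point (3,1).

Paths (0,0)->(3,1): C(4,1) = 4.
Paths (3,1)->(7,6): C(9,5) = 126.
By multiplication principle: 4 x 126.

Final answer: 504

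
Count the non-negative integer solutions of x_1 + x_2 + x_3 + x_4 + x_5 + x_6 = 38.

Stars and bars with 38 stars and 5 bars:
C(38+6-1, 6-1) = C(43,5).

Final answer: C(43,5) = 962598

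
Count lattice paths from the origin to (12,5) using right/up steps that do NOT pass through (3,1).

Total paths to (12,5): C(17,5) = 6188.
Paths through (3,1): C(4,1) x C(13,4) = 2860.
Avoiding (3,1): 6188 - 2860.

Final answer: 3328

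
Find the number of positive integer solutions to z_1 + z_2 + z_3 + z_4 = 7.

Substitute z'_i = z_i - 1 (so z'_i >= 0). Then sum z'_i = 7 - 4 = 3.
Stars and bars: C(3+4-1, 4-1) = C(6,3).

Final answer: C(6,3) = 20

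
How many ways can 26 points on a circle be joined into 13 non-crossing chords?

This is a standard Catalan-number count: the answer is C_n. Here n = 26/2 = 13.
C_n = C(2n,n)/(n+1), so C_{13} = C(26,13)/14 = 10400600/14.

Final answer: C_{13} = 742900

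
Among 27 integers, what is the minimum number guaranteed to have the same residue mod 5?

There are 5 possible values for residue mod 5. With 27 integers and 5 categories, by pigeonhole: ceiling(27/5).

Final answer: 6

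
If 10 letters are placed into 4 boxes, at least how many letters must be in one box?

By the pigeonhole principle: ceiling(10/4).

Final answer: 3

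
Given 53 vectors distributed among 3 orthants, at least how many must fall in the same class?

By pigeonhole with 53 objects and 3 categories: ceiling(53/3).

Final answer: 18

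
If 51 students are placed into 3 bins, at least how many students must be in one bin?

By the pigeonhole principle: ceiling(51/3).

Final answer: 17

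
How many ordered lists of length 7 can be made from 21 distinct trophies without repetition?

P(21,7) = 21!/(21-7)! = 21!/14!.

Final answer: P(21,7) = 586051200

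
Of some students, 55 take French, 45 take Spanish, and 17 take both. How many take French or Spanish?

|A union B| = |A| + |B| - |A intersect B| = 55 + 45 - 17.

Final answer: 83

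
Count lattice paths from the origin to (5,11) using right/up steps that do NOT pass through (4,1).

Total paths to (5,11): C(16,11) = 4368.
Paths through (4,1): C(5,1) x C(11,10) = 55.
Avoiding (4,1): 4368 - 55.

Final answer: 4313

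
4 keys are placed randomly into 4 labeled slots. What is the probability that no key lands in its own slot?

Derangements satisfy D(n) = (n-1)(D(n-1) + D(n-2)), starting from D(0)=1, D(1)=0.
Building up: D(2)=1, D(3)=2, D(4)=9.
Total arrangements: 4! = 24.
Probability = D(4)/4! = 3/8.

Final answer: D(4)/4! = 9/24 = 0.375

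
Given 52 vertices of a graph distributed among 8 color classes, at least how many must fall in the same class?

By pigeonhole with 52 objects and 8 categories: ceiling(52/8).

Final answer: 7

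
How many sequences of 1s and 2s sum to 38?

Let f(n) count the ways. The last step is size 1 or 2, so f(n) = f(n-1) + f(n-2) with f(1)=1, f(2)=2.
Iterating the recurrence: f(1)=1, f(2)=2, f(3)=3, f(4)=5, f(5)=8, f(6)=13, f(7)=21, f(8)=34, f(9)=55, f(10)=89, f(11)=144, f(12)=233, f(13)=377, f(14)=610, f(15)=987, f(16)=1597, f(17)=2584, f(18)=4181, f(19)=6765, f(20)=10946, f(21)=17711, f(22)=28657, f(23)=46368, f(24)=75025, f(25)=121393, f(26)=196418, f(27)=317811, f(28)=514229, f(29)=832040, f(30)=1346269, f(31)=2178309, f(32)=3524578, f(33)=5702887, f(34)=9227465, f(35)=14930352, f(36)=24157817, f(37)=39088169, f(38)=63245986.

Final answer: 63245986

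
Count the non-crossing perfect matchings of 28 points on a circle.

This is counted by the nth Catalan number C_n. Here n = 28/2 = 14.
Using C_0 = 1 and C_(k+1) = C_k x 2(2k+1)/(k+2), build up term by term: C_1=1, C_2=2, C_3=5, C_4=14, C_5=42, C_6=132, C_7=429, C_8=1430, C_9=4862, C_10=16796, C_11=58786, C_12=208012, C_13=742900, C_14=2674440.

Final answer: C_{14} = 2674440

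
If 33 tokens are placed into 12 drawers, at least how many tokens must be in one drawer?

By the pigeonhole principle: ceiling(33/12).

Final answer: 3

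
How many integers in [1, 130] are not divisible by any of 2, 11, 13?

|div by 2|=65, |div by 11|=11, |div by 13|=10.
|div by 2&11|=5, |div by 2&13|=5, |div by 11&13|=0, |div by all|=0.
By inclusion-exclusion, divisible by at least one: 65+11+10-5-5-0+0 = 76.
Not divisible by any: 130 - 76.

Final answer: 54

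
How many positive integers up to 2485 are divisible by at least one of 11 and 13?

Multiples of 11: 225. Multiples of 13: 191. Of both (lcm=143): 17.
By inclusion-exclusion: 225 + 191 - 17.

Final answer: 399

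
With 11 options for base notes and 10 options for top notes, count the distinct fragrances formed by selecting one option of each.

By the multiplication principle: 11 x 10.

Final answer: 110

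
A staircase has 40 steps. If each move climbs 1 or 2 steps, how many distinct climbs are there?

Condition on the final move: it is a 1-step (f(n-1) ways to get there) or a 2-step (f(n-2) ways), so f(n) = f(n-1) + f(n-2), with f(1)=1, f(2)=2.
Iterating the recurrence: f(1)=1, f(2)=2, f(3)=3, f(4)=5, f(5)=8, f(6)=13, f(7)=21, f(8)=34, f(9)=55, f(10)=89, f(11)=144, f(12)=233, f(13)=377, f(14)=610, f(15)=987, f(16)=1597, f(17)=2584, f(18)=4181, f(19)=6765, f(20)=10946, f(21)=17711, f(22)=28657, f(23)=46368, f(24)=75025, f(25)=121393, f(26)=196418, f(27)=317811, f(28)=514229, f(29)=832040, f(30)=1346269, f(31)=2178309, f(32)=3524578, f(33)=5702887, f(34)=9227465, f(35)=14930352, f(36)=24157817, f(37)=39088169, f(38)=63245986, f(39)=102334155, f(40)=165580141.

Final answer: 165580141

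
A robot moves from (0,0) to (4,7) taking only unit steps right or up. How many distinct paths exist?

Each path has 4 right steps and 7 up steps in some order (11 steps total).
Choose which 7 of the 11 steps are up: C(11,7).

Final answer: C(11,7) = 330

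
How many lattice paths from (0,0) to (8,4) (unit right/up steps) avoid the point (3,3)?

Total paths to (8,4): C(12,4) = 495.
Paths through (3,3): C(6,3) x C(6,1) = 120.
Avoiding (3,3): 495 - 120.

Final answer: 375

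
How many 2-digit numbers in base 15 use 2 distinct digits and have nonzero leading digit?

First digit: 14 (nonzero). Second: 14 (not first). Third: 13, etc.
Total: 14 x 14.

Final answer: 196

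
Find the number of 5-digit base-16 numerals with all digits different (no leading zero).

The leading digit has 15 choices (anything but zero); the next has 15 (anything but the first), then 14, and so on, one fewer each time.
Total: 15 x 15 x 14 x 13 x 12.

Final answer: 491400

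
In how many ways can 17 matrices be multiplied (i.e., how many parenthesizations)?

This is a standard Catalan-number count: the answer is C_n. Here n = 17 - 1 = 16.
C_n = C(2n,n) - C(2n,n+1), so C_{16} = C(32,16) - C(32,17) = 601080390 - 565722720.

Final answer: C_{16} = 35357670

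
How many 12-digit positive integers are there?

First digit: 9 choices (1-9). Each of the remaining 11 digits: 10 choices.
Total: 9 x 10^11.

Final answer: 900000000000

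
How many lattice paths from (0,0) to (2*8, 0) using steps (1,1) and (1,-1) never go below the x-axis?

Total monotonic paths to (8,8): C(16,8) = 12870.
Reflecting each bad path at its first crossing gives a bijection with paths to (7,9): C(16,9) = 11440.
Valid Dyck paths: 12870 - 11440.
(These counts are the Catalan numbers.)

Final answer: C_{8} = 1430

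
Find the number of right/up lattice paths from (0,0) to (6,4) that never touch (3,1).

Total paths to (6,4): C(10,4) = 210.
Paths through (3,1): C(4,1) x C(6,3) = 80.
Avoiding (3,1): 210 - 80.

Final answer: 130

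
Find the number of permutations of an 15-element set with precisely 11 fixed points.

Choose which 11 elements are fixed: C(15,11) = 1365.
Derange the remaining 4 using D(j) = (j-1)(D(j-1) + D(j-2)), D(0)=1, D(1)=0: D(2)=1, D(3)=2, D(4)=9.
Total: 1365 x 9.

Final answer: C(15,11) D(4) = 12285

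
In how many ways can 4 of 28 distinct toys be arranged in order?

P(28,4) = 28!/(28-4)! = 28!/24!.

Final answer: P(28,4) = 491400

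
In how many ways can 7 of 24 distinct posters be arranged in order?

P(24,7) = 24!/(24-7)! = 24!/17!.

Final answer: P(24,7) = 1744364160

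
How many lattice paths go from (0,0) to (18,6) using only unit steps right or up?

Each path has 18 right steps and 6 up steps in some order (24 steps total).
Choose which 6 of the 24 steps are up: C(24,6).

Final answer: C(24,6) = 134596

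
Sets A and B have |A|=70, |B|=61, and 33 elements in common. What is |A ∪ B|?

|A union B| = |A| + |B| - |A intersect B| = 70 + 61 - 33.

Final answer: 98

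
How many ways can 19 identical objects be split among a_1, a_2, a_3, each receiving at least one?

Substitute a'_i = a_i - 1 (so a'_i >= 0). Then sum a'_i = 19 - 3 = 16.
Stars and bars: C(16+3-1, 3-1) = C(18,2).

Final answer: C(18,2) = 153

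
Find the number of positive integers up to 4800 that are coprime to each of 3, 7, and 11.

|div by 3|=1600, |div by 7|=685, |div by 11|=436.
|div by 3&7|=228, |div by 3&11|=145, |div by 7&11|=62, |div by all|=20.
By inclusion-exclusion, divisible by at least one: 1600+685+436-228-145-62+20 = 2306.
Not divisible by any: 4800 - 2306.

Final answer: 2494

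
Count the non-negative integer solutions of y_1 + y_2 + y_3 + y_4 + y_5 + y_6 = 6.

Stars and bars with 6 stars and 5 bars:
C(6+6-1, 6-1) = C(11,5).

Final answer: C(11,5) = 462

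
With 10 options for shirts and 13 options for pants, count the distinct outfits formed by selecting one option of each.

By the multiplication principle: 10 x 13.

Final answer: 130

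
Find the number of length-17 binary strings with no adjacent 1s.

Let a(n) count valid strings. If the last bit is 0 the prefix is any valid string of length n-1; if it is 1 the string must end in 01 with a valid prefix of length n-2. So a(n) = a(n-1) + a(n-2), a(1)=2, a(2)=3.
Iterating the recurrence: a(1)=2, a(2)=3, a(3)=5, a(4)=8, a(5)=13, a(6)=21, a(7)=34, a(8)=55, a(9)=89, a(10)=144, a(11)=233, a(12)=377, a(13)=610, a(14)=987, a(15)=1597, a(16)=2584, a(17)=4181.

Final answer: 4181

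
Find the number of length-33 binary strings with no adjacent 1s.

Classify by the final bit: ...0 gives a(n-1) strings, ...01 gives a(n-2) strings. Thus a(n) = a(n-1) + a(n-2) with a(1)=2, a(2)=3.
Building up term by term: a(1)=2, a(2)=3, a(3)=5, a(4)=8, a(5)=13, a(6)=21, a(7)=34, a(8)=55, a(9)=89, a(10)=144, a(11)=233, a(12)=377, a(13)=610, a(14)=987, a(15)=1597, a(16)=2584, a(17)=4181, a(18)=6765, a(19)=10946, a(20)=17711, a(21)=28657, a(22)=46368, a(23)=75025, a(24)=121393, a(25)=196418, a(26)=317811, a(27)=514229, a(28)=832040, a(29)=1346269, a(30)=2178309, a(31)=3524578, a(32)=5702887, a(33)=9227465.

Final answer: 9227465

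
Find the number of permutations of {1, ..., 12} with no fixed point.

D(n) = (n-1)(D(n-1) + D(n-2)), D(0)=1, D(1)=0.
Building up: D(2)=1, D(3)=2, D(4)=9, D(5)=44, D(6)=265, D(7)=1854, D(8)=14833, D(9)=133496, D(10)=1334961, D(11)=14684570.
D(12) = 11 x (D(11) + D(10)) = 11 x (14684570 + 1334961).

Final answer: D(12) = 176214841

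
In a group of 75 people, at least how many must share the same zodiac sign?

There are 12 possible values for zodiac sign. With 75 people and 12 categories, by pigeonhole: ceiling(75/12).

Final answer: 7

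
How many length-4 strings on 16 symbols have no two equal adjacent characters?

First character: 16 choices. Each subsequent: 15 choices (must differ from the previous one).
Total: 16 x 15^3.

Final answer: 16 x 15^{3} = 54000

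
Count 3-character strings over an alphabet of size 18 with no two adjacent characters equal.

Let g(n) count such strings. g(1) = 18, and each valid string of length n-1 extends in 17 ways (any symbol but the last), so g(n) = 17 g(n-1).
Total: g(3) = 18 x 17^2.

Final answer: 18 x 17^{2} = 5202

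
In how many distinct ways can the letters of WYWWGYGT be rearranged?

Letters (G:2, T:1, W:3, Y:2). Total letters: 8.
Permutations = 8!/(3! x 2! x 2!).

Final answer: 1680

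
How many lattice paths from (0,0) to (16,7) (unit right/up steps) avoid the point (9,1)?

Total paths to (16,7): C(23,7) = 245157.
Paths through (9,1): C(10,1) x C(13,6) = 17160.
Avoiding (9,1): 245157 - 17160.

Final answer: 227997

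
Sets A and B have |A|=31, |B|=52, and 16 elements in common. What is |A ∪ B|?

|A union B| = |A| + |B| - |A intersect B| = 31 + 52 - 16.

Final answer: 67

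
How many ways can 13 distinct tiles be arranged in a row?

The number of ways to arrange 13 distinct objects is 13!.

Final answer: 13! = 6227020800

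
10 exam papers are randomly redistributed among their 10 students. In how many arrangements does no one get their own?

D(n) = (n-1)(D(n-1) + D(n-2)), D(0)=1, D(1)=0.
D(2) = 1 x (0 + 1) = 1
D(3) = 2 x (1 + 0) = 2
D(4) = 3 x (2 + 1) = 9
D(5) = 4 x (9 + 2) = 44
D(6) = 5 x (44 + 9) = 265
D(7) = 6 x (265 + 44) = 1854
D(8) = 7 x (1854 + 265) = 14833
D(9) = 8 x (14833 + 1854) = 133496
D(10) = 9 x (D(9) + D(8)) = 9 x (133496 + 14833)

Final answer: D(10) = 1334961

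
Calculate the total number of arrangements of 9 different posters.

The number of ways to arrange 9 distinct objects is 9!.

Final answer: 9! = 362880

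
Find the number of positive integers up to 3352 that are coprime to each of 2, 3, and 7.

|div by 2|=1676, |div by 3|=1117, |div by 7|=478.
|div by 2&3|=558, |div by 2&7|=239, |div by 3&7|=159, |div by all|=79.
By inclusion-exclusion, divisible by at least one: 1676+1117+478-558-239-159+79 = 2394.
Not divisible by any: 3352 - 2394.

Final answer: 958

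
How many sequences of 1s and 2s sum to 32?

Condition on the final move: it is a 1-step (f(n-1) ways to get there) or a 2-step (f(n-2) ways), so f(n) = f(n-1) + f(n-2), with f(1)=1, f(2)=2.
Computing successive values: f(1)=1, f(2)=2, f(3)=3, f(4)=5, f(5)=8, f(6)=13, f(7)=21, f(8)=34, f(9)=55, f(10)=89, f(11)=144, f(12)=233, f(13)=377, f(14)=610, f(15)=987, f(16)=1597, f(17)=2584, f(18)=4181, f(19)=6765, f(20)=10946, f(21)=17711, f(22)=28657, f(23)=46368, f(24)=75025, f(25)=121393, f(26)=196418, f(27)=317811, f(28)=514229, f(29)=832040, f(30)=1346269, f(31)=2178309, f(32)=3524578.

Final answer: 3524578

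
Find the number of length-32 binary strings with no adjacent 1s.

Classify by the final bit: ...0 gives a(n-1) strings, ...01 gives a(n-2) strings. Thus a(n) = a(n-1) + a(n-2) with a(1)=2, a(2)=3.
Iterating the recurrence: a(1)=2, a(2)=3, a(3)=5, a(4)=8, a(5)=13, a(6)=21, a(7)=34, a(8)=55, a(9)=89, a(10)=144, a(11)=233, a(12)=377, a(13)=610, a(14)=987, a(15)=1597, a(16)=2584, a(17)=4181, a(18)=6765, a(19)=10946, a(20)=17711, a(21)=28657, a(22)=46368, a(23)=75025, a(24)=121393, a(25)=196418, a(26)=317811, a(27)=514229, a(28)=832040, a(29)=1346269, a(30)=2178309, a(31)=3524578, a(32)=5702887.

Final answer: 5702887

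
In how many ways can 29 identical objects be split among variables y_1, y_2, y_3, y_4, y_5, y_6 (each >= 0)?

Stars and bars with 29 stars and 5 bars:
C(29+6-1, 6-1) = C(34,5).

Final answer: C(34,5) = 278256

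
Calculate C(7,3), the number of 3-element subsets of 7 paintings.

C(7,3) = 7!/(3! x (7-3)!).

Final answer: C(7,3) = 35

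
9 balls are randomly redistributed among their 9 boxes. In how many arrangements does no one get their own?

Use the recurrence D(n) = (n-1)(D(n-1) + D(n-2)) with D(0)=1, D(1)=0.
D(2) = 1 x (0 + 1) = 1
D(3) = 2 x (1 + 0) = 2
D(4) = 3 x (2 + 1) = 9
D(5) = 4 x (9 + 2) = 44
D(6) = 5 x (44 + 9) = 265
D(7) = 6 x (265 + 44) = 1854
D(8) = 7 x (1854 + 265) = 14833
D(9) = 8 x (D(8) + D(7)) = 8 x (14833 + 1854)

Final answer: D(9) = 133496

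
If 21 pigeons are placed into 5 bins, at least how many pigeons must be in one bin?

By the pigeonhole principle: ceiling(21/5).

Final answer: 5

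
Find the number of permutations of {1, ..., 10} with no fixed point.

D(n) = (n-1)(D(n-1) + D(n-2)), D(0)=1, D(1)=0.
Building up: D(2)=1, D(3)=2, D(4)=9, D(5)=44, D(6)=265, D(7)=1854, D(8)=14833, D(9)=133496.
D(10) = 9 x (D(9) + D(8)) = 9 x (133496 + 14833).

Final answer: D(10) = 1334961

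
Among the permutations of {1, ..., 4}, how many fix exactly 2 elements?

Choose which 2 elements are fixed: C(4,2) = 6.
Derange the remaining 2 using D(j) = (j-1)(D(j-1) + D(j-2)), D(0)=1, D(1)=0: D(2)=1.
Total: 6 x 1.

Final answer: C(4,2) D(2) = 6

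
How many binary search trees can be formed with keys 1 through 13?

This is counted by the nth Catalan number C_n. Here n = 13.
Using C_0 = 1 and C_(k+1) = C_k x 2(2k+1)/(k+2), build up term by term: C_1=1, C_2=2, C_3=5, C_4=14, C_5=42, C_6=132, C_7=429, C_8=1430, C_9=4862, C_10=16796, C_11=58786, C_12=208012, C_13=742900.

Final answer: C_{13} = 742900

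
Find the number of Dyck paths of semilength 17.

Total monotonic paths to (17,17): C(34,17) = 2333606220.
Paths that cross above y=x (reflection bijection): C(34,18) = 2203961430.
Valid Dyck paths: 2333606220 - 2203961430.
(This is the Catalan number C_{17}.)

Final answer: C_{17} = 129644790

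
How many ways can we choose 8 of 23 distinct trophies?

C(23,8) = 23!/(8! x 15!).

Final answer: \binom{23}{8} = 490314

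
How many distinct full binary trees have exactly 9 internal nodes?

The structures are counted by the Catalan number C_n. Here n = 9.
Using C_0 = 1 and C_(k+1) = C_k x 2(2k+1)/(k+2), build up term by term: C_1=1, C_2=2, C_3=5, C_4=14, C_5=42, C_6=132, C_7=429, C_8=1430, C_9=4862.

Final answer: C_{9} = 4862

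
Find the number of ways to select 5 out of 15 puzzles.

C(15,5) = 15!/(5! x (15-5)!).

Final answer: C(15,5) = 3003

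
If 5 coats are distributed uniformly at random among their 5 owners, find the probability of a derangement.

Use the recurrence D(n) = (n-1)(D(n-1) + D(n-2)) with D(0)=1, D(1)=0.
Building up: D(2)=1, D(3)=2, D(4)=9, D(5)=44.
Total arrangements: 5! = 120.
Probability = D(5)/5! = 11/30.

Final answer: D(5)/5! = 44/120 = 0.366667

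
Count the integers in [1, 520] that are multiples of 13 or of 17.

Multiples of 13: 40. Multiples of 17: 30. Of both (lcm=221): 2.
By inclusion-exclusion: 40 + 30 - 2.

Final answer: 68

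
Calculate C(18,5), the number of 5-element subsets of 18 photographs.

C(18,5) = 18!/(5! x (18-5)!).

Final answer: C(18,5) = 8568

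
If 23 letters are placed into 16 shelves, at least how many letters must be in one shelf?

By the pigeonhole principle: ceiling(23/16).

Final answer: 2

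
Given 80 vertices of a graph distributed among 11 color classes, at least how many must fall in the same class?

By pigeonhole with 80 objects and 11 categories: ceiling(80/11).

Final answer: 8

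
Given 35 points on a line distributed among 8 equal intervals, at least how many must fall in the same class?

By pigeonhole with 35 objects and 8 categories: ceiling(35/8).

Final answer: 5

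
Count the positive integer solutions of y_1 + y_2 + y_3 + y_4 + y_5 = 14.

Substitute y'_i = y_i - 1 (so y'_i >= 0). Then sum y'_i = 14 - 5 = 9.
Stars and bars: C(9+5-1, 5-1) = C(13,4).

Final answer: C(13,4) = 715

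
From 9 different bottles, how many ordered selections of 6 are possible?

P(9,6) = 9!/(9-6)! = 9!/3!.

Final answer: P(9,6) = 60480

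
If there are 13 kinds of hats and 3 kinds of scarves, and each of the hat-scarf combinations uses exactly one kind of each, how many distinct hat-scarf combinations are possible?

By the multiplication principle: 13 x 3.

Final answer: 39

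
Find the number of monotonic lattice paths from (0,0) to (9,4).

Each path has 9 right steps and 4 up steps in some order (13 steps total).
Choose which 4 of the 13 steps are up: C(13,4).

Final answer: C(13,4) = 715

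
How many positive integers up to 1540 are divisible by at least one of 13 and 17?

Multiples of 13: 118. Multiples of 17: 90. Of both (lcm=221): 6.
By inclusion-exclusion: 118 + 90 - 6.

Final answer: 202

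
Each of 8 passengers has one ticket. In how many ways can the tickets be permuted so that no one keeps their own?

Derangements satisfy D(n) = (n-1)(D(n-1) + D(n-2)), starting from D(0)=1, D(1)=0.
D(2) = 1 x (0 + 1) = 1
D(3) = 2 x (1 + 0) = 2
D(4) = 3 x (2 + 1) = 9
D(5) = 4 x (9 + 2) = 44
D(6) = 5 x (44 + 9) = 265
D(7) = 6 x (265 + 44) = 1854
D(8) = 7 x (D(7) + D(6)) = 7 x (1854 + 265)

Final answer: D(8) = 14833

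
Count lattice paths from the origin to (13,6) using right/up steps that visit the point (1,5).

Paths (0,0)->(1,5): C(6,5) = 6.
Paths (1,5)->(13,6): C(13,1) = 13.
By multiplication principle: 6 x 13.

Final answer: 78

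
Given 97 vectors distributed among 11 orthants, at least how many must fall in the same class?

By pigeonhole with 97 objects and 11 categories: ceiling(97/11).

Final answer: 9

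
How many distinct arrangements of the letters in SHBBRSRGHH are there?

Letters (B:2, G:1, H:3, R:2, S:2). Total letters: 10.
Permutations = 10!/(3! x 2! x 2! x 2!).

Final answer: 75600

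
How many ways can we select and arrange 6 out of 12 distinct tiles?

P(12,6) = 12!/(12-6)! = 12!/6!.

Final answer: P(12,6) = 665280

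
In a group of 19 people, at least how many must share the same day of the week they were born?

There are 7 possible values for day of the week they were born. With 19 people and 7 categories, by pigeonhole: ceiling(19/7).

Final answer: 3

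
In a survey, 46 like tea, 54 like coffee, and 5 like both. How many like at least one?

|A union B| = |A| + |B| - |A intersect B| = 46 + 54 - 5.

Final answer: 95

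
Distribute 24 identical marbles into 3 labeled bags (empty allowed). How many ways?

Stars and bars: C(n+k-1, k-1) = C(26,2).

Final answer: C(26,2) = 325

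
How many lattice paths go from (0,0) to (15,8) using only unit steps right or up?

Each path has 15 right steps and 8 up steps in some order (23 steps total).
Choose which 8 of the 23 steps are up: C(23,8).

Final answer: C(23,8) = 490314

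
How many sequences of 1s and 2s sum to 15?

Let f(n) count the ways. The last step is size 1 or 2, so f(n) = f(n-1) + f(n-2) with f(1)=1, f(2)=2.
Building up term by term: f(1)=1, f(2)=2, f(3)=3, f(4)=5, f(5)=8, f(6)=13, f(7)=21, f(8)=34, f(9)=55, f(10)=89, f(11)=144, f(12)=233, f(13)=377, f(14)=610, f(15)=987.

Final answer: 987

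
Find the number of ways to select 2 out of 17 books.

C(17,2) = 17!/(2! x (17-2)!).

Final answer: C(17,2) = 136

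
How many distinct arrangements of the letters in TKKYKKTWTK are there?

Letters (K:5, T:3, W:1, Y:1). Total letters: 10.
Permutations = 10!/(5! x 3!).

Final answer: 5040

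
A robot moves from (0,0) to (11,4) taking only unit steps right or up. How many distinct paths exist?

Each path has 11 right steps and 4 up steps in some order (15 steps total).
Choose which 4 of the 15 steps are up: C(15,4).

Final answer: C(15,4) = 1365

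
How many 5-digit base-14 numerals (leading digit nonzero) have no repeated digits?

The leading digit has 13 choices (anything but zero); the next has 13 (anything but the first), then 12, and so on, one fewer each time.
Total: 13 x 13 x 12 x 11 x 10.

Final answer: 223080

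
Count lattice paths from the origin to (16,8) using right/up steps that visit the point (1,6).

Paths (0,0)->(1,6): C(7,6) = 7.
Paths (1,6)->(16,8): C(17,2) = 136.
By multiplication principle: 7 x 136.

Final answer: 952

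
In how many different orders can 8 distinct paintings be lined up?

The number of ways to arrange 8 distinct objects is 8!.

Final answer: 8! = 40320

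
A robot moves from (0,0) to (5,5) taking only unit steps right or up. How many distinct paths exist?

Each path has 5 right steps and 5 up steps in some order (10 steps total).
Choose which 5 of the 10 steps are up: C(10,5).

Final answer: C(10,5) = 252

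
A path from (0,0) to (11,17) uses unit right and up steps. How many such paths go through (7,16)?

Paths (0,0)->(7,16): C(23,16) = 245157.
Paths (7,16)->(11,17): C(5,1) = 5.
By multiplication principle: 245157 x 5.

Final answer: 1225785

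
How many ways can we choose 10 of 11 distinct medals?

C(11,10) = 11!/(10! x 1!).

Final answer: \binom{11}{10} = 11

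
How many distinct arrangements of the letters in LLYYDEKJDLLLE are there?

Letters (D:2, E:2, J:1, K:1, L:5, Y:2). Total letters: 13.
Permutations = 13!/(5! x 2! x 2! x 2!).

Final answer: 6486480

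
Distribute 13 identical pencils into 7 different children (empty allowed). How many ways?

Stars and bars: C(n+k-1, k-1) = C(19,6).

Final answer: C(19,6) = 27132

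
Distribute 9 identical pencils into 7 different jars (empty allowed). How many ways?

Stars and bars: C(n+k-1, k-1) = C(15,6).

Final answer: C(15,6) = 5005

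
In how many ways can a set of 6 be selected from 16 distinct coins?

C(16,6) = 16!/(6! x (16-6)!).

Final answer: C(16,6) = 8008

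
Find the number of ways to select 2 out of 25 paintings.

C(25,2) = 25!/(2! x (25-2)!).

Final answer: C(25,2) = 300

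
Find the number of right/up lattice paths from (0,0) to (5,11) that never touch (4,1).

Total paths to (5,11): C(16,11) = 4368.
Paths through (4,1): C(5,1) x C(11,10) = 55.
Avoiding (4,1): 4368 - 55.

Final answer: 4313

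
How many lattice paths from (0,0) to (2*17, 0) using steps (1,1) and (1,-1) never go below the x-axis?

Total monotonic paths to (17,17): C(34,17) = 2333606220.
A path is bad iff it touches y = x + 1; reflecting its initial segment maps bad paths bijectively onto all paths to (16,18), of which there are C(34,18) = 2203961430.
Valid Dyck paths: 2333606220 - 2203961430.
(Check: C(34,17) - C(34,18) = C(34,17)/18, the Catalan number C_{17}.)

Final answer: C_{17} = 129644790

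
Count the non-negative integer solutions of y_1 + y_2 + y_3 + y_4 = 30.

Stars and bars with 30 stars and 3 bars:
C(30+4-1, 4-1) = C(33,3).

Final answer: C(33,3) = 5456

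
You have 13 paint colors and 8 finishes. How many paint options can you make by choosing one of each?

By the multiplication principle: 13 x 8.

Final answer: 104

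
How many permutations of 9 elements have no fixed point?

Derangements satisfy D(n) = (n-1)(D(n-1) + D(n-2)), starting from D(0)=1, D(1)=0.
D(2) = 1 x (0 + 1) = 1
D(3) = 2 x (1 + 0) = 2
D(4) = 3 x (2 + 1) = 9
D(5) = 4 x (9 + 2) = 44
D(6) = 5 x (44 + 9) = 265
D(7) = 6 x (265 + 44) = 1854
D(8) = 7 x (1854 + 265) = 14833
D(9) = 8 x (D(8) + D(7)) = 8 x (14833 + 1854)

Final answer: D(9) = 133496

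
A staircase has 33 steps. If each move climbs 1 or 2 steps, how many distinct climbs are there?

Let f(n) count the ways. The last step is size 1 or 2, so f(n) = f(n-1) + f(n-2) with f(1)=1, f(2)=2.
Building up term by term: f(1)=1, f(2)=2, f(3)=3, f(4)=5, f(5)=8, f(6)=13, f(7)=21, f(8)=34, f(9)=55, f(10)=89, f(11)=144, f(12)=233, f(13)=377, f(14)=610, f(15)=987, f(16)=1597, f(17)=2584, f(18)=4181, f(19)=6765, f(20)=10946, f(21)=17711, f(22)=28657, f(23)=46368, f(24)=75025, f(25)=121393, f(26)=196418, f(27)=317811, f(28)=514229, f(29)=832040, f(30)=1346269, f(31)=2178309, f(32)=3524578, f(33)=5702887.

Final answer: 5702887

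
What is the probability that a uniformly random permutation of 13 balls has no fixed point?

Derangements satisfy D(n) = (n-1)(D(n-1) + D(n-2)), starting from D(0)=1, D(1)=0.
Building up: D(2)=1, D(3)=2, D(4)=9, D(5)=44, D(6)=265, D(7)=1854, D(8)=14833, D(9)=133496, D(10)=1334961, D(11)=14684570, D(12)=176214841, D(13)=2290792932.
Total arrangements: 13! = 6227020800.
Probability = D(13)/13! = 63633137/172972800.

Final answer: D(13)/13! = 2290792932/6227020800 = 0.367879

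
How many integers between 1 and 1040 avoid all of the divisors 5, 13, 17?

|div by 5|=208, |div by 13|=80, |div by 17|=61.
|div by 5&13|=16, |div by 5&17|=12, |div by 13&17|=4, |div by all|=0.
By inclusion-exclusion, divisible by at least one: 208+80+61-16-12-4+0 = 317.
Not divisible by any: 1040 - 317.

Final answer: 723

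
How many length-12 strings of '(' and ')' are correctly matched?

This is counted by the nth Catalan number C_n. Here n = 6 (pairs).
C_n = C(2n,n)/(n+1), so C_{6} = C(12,6)/7 = 924/7.

Final answer: C_{6} = 132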